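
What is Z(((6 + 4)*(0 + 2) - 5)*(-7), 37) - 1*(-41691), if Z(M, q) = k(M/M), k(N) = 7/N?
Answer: 41698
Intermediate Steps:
Z(M, q) = 7 (Z(M, q) = 7/((M/M)) = 7/1 = 7*1 = 7)
Z(((6 + 4)*(0 + 2) - 5)*(-7), 37) - 1*(-41691) = 7 - 1*(-41691) = 7 + 41691 = 41698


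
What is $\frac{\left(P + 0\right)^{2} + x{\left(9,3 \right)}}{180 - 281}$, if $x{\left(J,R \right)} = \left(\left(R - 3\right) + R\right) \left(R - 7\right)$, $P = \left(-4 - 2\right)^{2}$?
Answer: $- \frac{1284}{101} \approx -12.713$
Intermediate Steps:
$P = 36$ ($P = \left(-6\right)^{2} = 36$)
$x{\left(J,R \right)} = \left(-7 + R\right) \left(-3 + 2 R\right)$ ($x{\left(J,R \right)} = \left(\left(R - 3\right) + R\right) \left(-7 + R\right) = \left(\left(-3 + R\right) + R\right) \left(-7 + R\right) = \left(-3 + 2 R\right) \left(-7 + R\right) = \left(-7 + R\right) \left(-3 + 2 R\right)$)
$\frac{\left(P + 0\right)^{2} + x{\left(9,3 \right)}}{180 - 281} = \frac{\left(36 + 0\right)^{2} + \left(21 - 51 + 2 \cdot 3^{2}\right)}{180 - 281} = \frac{36^{2} + \left(21 - 51 + 2 \cdot 9\right)}{-101} = \left(1296 + \left(21 - 51 + 18\right)\right) \left(- \frac{1}{101}\right) = \left(1296 - 12\right) \left(- \frac{1}{101}\right) = 1284 \left(- \frac{1}{101}\right) = - \frac{1284}{101}$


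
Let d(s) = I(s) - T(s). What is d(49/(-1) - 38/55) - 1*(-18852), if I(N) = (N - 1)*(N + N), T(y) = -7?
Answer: 72287683/3025 ≈ 23897.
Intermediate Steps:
I(N) = 2*N*(-1 + N) (I(N) = (-1 + N)*(2*N) = 2*N*(-1 + N))
d(s) = 7 + 2*s*(-1 + s) (d(s) = 2*s*(-1 + s) - 1*(-7) = 2*s*(-1 + s) + 7 = 7 + 2*s*(-1 + s))
d(49/(-1) - 38/55) - 1*(-18852) = (7 + 2*(49/(-1) - 38/55)*(-1 + (49/(-1) - 38/55))) - 1*(-18852) = (7 + 2*(49*(-1) - 38*1/55)*(-1 + (49*(-1) - 38*1/55))) + 18852 = (7 + 2*(-49 - 38/55)*(-1 + (-49 - 38/55))) + 18852 = (7 + 2*(-2733/55)*(-1 - 2733/55)) + 18852 = (7 + 2*(-2733/55)*(-2788/55)) + 18852 = (7 + 15239208/3025) + 18852 = 15260383/3025 + 18852 = 72287683/3025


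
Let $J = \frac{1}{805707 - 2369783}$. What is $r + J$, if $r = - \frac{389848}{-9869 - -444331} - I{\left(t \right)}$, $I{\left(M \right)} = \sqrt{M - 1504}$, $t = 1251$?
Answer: $- \frac{304876167455}{339765793556} - i \sqrt{253} \approx -0.89731 - 15.906 i$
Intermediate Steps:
$I{\left(M \right)} = \sqrt{-1504 + M}$
$J = - \frac{1}{1564076}$ ($J = \frac{1}{-1564076} = - \frac{1}{1564076} \approx -6.3935 \cdot 10^{-7}$)
$r = - \frac{194924}{217231} - i \sqrt{253}$ ($r = - \frac{389848}{-9869 - -444331} - \sqrt{-1504 + 1251} = - \frac{389848}{-9869 + 444331} - \sqrt{-253} = - \frac{389848}{434462} - i \sqrt{253} = \left(-389848\right) \frac{1}{434462} - i \sqrt{253} = - \frac{194924}{217231} - i \sqrt{253} \approx -0.89731 - 15.906 i$)
$r + J = \left(- \frac{194924}{217231} - i \sqrt{253}\right) - \frac{1}{1564076} = - \frac{304876167455}{339765793556} - i \sqrt{253}$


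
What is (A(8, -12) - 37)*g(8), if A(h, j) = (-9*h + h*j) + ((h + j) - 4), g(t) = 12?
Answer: -2556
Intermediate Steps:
A(h, j) = -4 + j - 8*h + h*j (A(h, j) = (-9*h + h*j) + (-4 + h + j) = -4 + j - 8*h + h*j)
(A(8, -12) - 37)*g(8) = ((-4 - 12 - 8*8 + 8*(-12)) - 37)*12 = ((-4 - 12 - 64 - 96) - 37)*12 = (-176 - 37)*12 = -213*12 = -2556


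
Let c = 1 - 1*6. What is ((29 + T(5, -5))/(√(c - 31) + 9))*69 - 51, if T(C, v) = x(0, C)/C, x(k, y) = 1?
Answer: 6759/65 - 6716*I/65 ≈ 103.98 - 103.32*I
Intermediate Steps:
c = -5 (c = 1 - 6 = -5)
T(C, v) = 1/C
((29 + T(5, -5))/(√(c - 31) + 9))*69 - 51 = ((29 + 1/5)/(√(-5 - 31) + 9))*69 - 51 = ((29 + ⅕)/(√(-36) + 9))*69 - 51 = (146/(5*(6*I + 9)))*69 - 51 = (146/(5*(9 + 6*I)))*69 - 51 = (146*((9 - 6*I)/117)/5)*69 - 51 = (146*(9 - 6*I)/585)*69 - 51 = 3358*(9 - 6*I)/195 - 51 = -51 + 3358*(9 - 6*I)/195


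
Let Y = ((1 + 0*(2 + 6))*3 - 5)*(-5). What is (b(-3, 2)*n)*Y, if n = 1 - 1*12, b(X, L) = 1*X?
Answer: 330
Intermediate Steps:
b(X, L) = X
n = -11 (n = 1 - 12 = -11)
Y = 10 (Y = ((1 + 0*8)*3 - 5)*(-5) = ((1 + 0)*3 - 5)*(-5) = (1*3 - 5)*(-5) = (3 - 5)*(-5) = -2*(-5) = 10)
(b(-3, 2)*n)*Y = -3*(-11)*10 = 33*10 = 330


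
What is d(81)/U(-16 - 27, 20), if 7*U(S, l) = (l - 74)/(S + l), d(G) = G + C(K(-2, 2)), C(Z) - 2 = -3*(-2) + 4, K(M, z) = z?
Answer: 4991/18 ≈ 277.28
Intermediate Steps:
C(Z) = 12 (C(Z) = 2 + (-3*(-2) + 4) = 2 + (6 + 4) = 2 + 10 = 12)
d(G) = 12 + G (d(G) = G + 12 = 12 + G)
U(S, l) = (-74 + l)/(7*(S + l)) (U(S, l) = ((l - 74)/(S + l))/7 = ((-74 + l)/(S + l))/7 = (-74 + l)/(7*(S + l)))
d(81)/U(-16 - 27, 20) = (12 + 81)/(((-74 + 20)/(7*((-16 - 27) + 20)))) = 93/(((⅐)*(-54)/(-43 + 20))) = 93/(((⅐)*(-54)/(-23))) = 93/(((⅐)*(-1/23)*(-54))) = 93/(54/161) = 93*(161/54) = 4991/18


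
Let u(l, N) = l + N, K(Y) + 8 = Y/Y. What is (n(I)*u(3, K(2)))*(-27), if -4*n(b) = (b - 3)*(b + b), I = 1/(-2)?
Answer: -189/2 ≈ -94.500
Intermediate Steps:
I = -1/2 ≈ -0.50000
K(Y) = -7 (K(Y) = -8 + Y/Y = -8 + 1 = -7)
u(l, N) = N + l
n(b) = -b*(-3 + b)/2 (n(b) = -(b - 3)*(b + b)/4 = -(-3 + b)*2*b/4 = -b*(-3 + b)/2)
(n(I)*u(3, K(2)))*(-27) = (((1/2)*(-1/2)*(3 - 1*(-1/2)))*(-7 + 3))*(-27) = (((1/2)*(-1/2)*(3 + 1/2))*(-4))*(-27) = (((1/2)*(-1/2)*(7/2))*(-4))*(-27) = -7/8*(-4)*(-27) = (7/2)*(-27) = -189/2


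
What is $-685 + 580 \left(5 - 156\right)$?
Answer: $-88265$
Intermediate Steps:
$-685 + 580 \left(5 - 156\right) = -685 + 580 \left(-151\right) = -685 - 87580 = -88265$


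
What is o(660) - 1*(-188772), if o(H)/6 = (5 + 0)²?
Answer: 188922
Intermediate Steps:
o(H) = 150 (o(H) = 6*(5 + 0)² = 6*5² = 6*25 = 150)
o(660) - 1*(-188772) = 150 - 1*(-188772) = 150 + 188772 = 188922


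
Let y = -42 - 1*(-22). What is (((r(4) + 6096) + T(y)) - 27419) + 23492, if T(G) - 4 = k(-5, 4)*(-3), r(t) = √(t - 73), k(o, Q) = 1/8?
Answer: 17381/8 + I*√69 ≈ 2172.6 + 8.3066*I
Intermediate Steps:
y = -20 (y = -42 + 22 = -20)
k(o, Q) = ⅛
r(t) = √(-73 + t)
T(G) = 29/8 (T(G) = 4 + (⅛)*(-3) = 4 - 3/8 = 29/8)
(((r(4) + 6096) + T(y)) - 27419) + 23492 = (((√(-73 + 4) + 6096) + 29/8) - 27419) + 23492 = (((√(-69) + 6096) + 29/8) - 27419) + 23492 = (((I*√69 + 6096) + 29/8) - 27419) + 23492 = (((6096 + I*√69) + 29/8) - 27419) + 23492 = ((48797/8 + I*√69) - 27419) + 23492 = (-170555/8 + I*√69) + 23492 = 17381/8 + I*√69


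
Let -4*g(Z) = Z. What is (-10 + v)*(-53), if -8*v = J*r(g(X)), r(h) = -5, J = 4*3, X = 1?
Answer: 265/2 ≈ 132.50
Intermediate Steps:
J = 12
g(Z) = -Z/4
v = 15/2 (v = -3*(-5)/2 = -⅛*(-60) = 15/2 ≈ 7.5000)
(-10 + v)*(-53) = (-10 + 15/2)*(-53) = -5/2*(-53) = 265/2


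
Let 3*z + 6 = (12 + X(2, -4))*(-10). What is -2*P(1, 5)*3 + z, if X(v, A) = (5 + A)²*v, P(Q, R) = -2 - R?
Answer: -20/3 ≈ -6.6667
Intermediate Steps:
X(v, A) = v*(5 + A)²
z = -146/3 (z = -2 + ((12 + 2*(5 - 4)²)*(-10))/3 = -2 + ((12 + 2*1²)*(-10))/3 = -2 + ((12 + 2*1)*(-10))/3 = -2 + ((12 + 2)*(-10))/3 = -2 + (14*(-10))/3 = -2 + (⅓)*(-140) = -2 - 140/3 = -146/3 ≈ -48.667)
-2*P(1, 5)*3 + z = -2*(-2 - 1*5)*3 - 146/3 = -2*(-2 - 5)*3 - 146/3 = -2*(-7)*3 - 146/3 = 14*3 - 146/3 = 42 - 146/3 = -20/3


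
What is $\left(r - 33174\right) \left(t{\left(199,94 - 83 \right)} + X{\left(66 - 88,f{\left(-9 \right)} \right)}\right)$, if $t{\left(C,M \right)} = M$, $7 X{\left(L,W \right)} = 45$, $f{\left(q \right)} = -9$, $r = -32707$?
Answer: $- \frac{8037482}{7} \approx -1.1482 \cdot 10^{6}$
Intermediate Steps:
$X{\left(L,W \right)} = \frac{45}{7}$ ($X{\left(L,W \right)} = \frac{1}{7} \cdot 45 = \frac{45}{7}$)
$\left(r - 33174\right) \left(t{\left(199,94 - 83 \right)} + X{\left(66 - 88,f{\left(-9 \right)} \right)}\right) = \left(-32707 - 33174\right) \left(\left(94 - 83\right) + \frac{45}{7}\right) = - 65881 \left(11 + \frac{45}{7}\right) = \left(-65881\right) \frac{122}{7} = - \frac{8037482}{7}$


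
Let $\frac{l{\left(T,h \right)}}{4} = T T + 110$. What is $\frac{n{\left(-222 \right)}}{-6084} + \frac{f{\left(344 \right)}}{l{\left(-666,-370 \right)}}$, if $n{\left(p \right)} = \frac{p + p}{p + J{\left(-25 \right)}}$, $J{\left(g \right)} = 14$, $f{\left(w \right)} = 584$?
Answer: $- \frac{509533}{23393620848} \approx -2.1781 \cdot 10^{-5}$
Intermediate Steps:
$n{\left(p \right)} = \frac{2 p}{14 + p}$ ($n{\left(p \right)} = \frac{p + p}{p + 14} = \frac{2 p}{14 + p}$)
$l{\left(T,h \right)} = 440 + 4 T^{2}$ ($l{\left(T,h \right)} = 4 \left(T T + 110\right) = 4 \left(T^{2} + 110\right) = 4 \left(110 + T^{2}\right) = 440 + 4 T^{2}$)
$\frac{n{\left(-222 \right)}}{-6084} + \frac{f{\left(344 \right)}}{l{\left(-666,-370 \right)}} = \frac{2 \left(-222\right) \frac{1}{14 - 222}}{-6084} + \frac{584}{440 + 4 \left(-666\right)^{2}} = 2 \left(-222\right) \frac{1}{-208} \left(- \frac{1}{6084}\right) + \frac{584}{440 + 4 \cdot 443556} = 2 \left(-222\right) \left(- \frac{1}{208}\right) \left(- \frac{1}{6084}\right) + \frac{584}{440 + 1774224} = \frac{111}{52} \left(- \frac{1}{6084}\right) + \frac{584}{1774664} = - \frac{37}{105456} + 584 \cdot \frac{1}{1774664} = - \frac{37}{105456} + \frac{73}{221833} = - \frac{509533}{23393620848}$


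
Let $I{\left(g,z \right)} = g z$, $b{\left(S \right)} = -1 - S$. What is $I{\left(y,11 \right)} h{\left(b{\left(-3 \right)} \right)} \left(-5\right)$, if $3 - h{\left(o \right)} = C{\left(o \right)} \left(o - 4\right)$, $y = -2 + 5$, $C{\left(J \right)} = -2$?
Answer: $165$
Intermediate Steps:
$y = 3$
$h{\left(o \right)} = -5 + 2 o$ ($h{\left(o \right)} = 3 - - 2 \left(o - 4\right) = 3 - - 2 \left(-4 + o\right) = 3 - \left(8 - 2 o\right) = 3 + \left(-8 + 2 o\right) = -5 + 2 o$)
$I{\left(y,11 \right)} h{\left(b{\left(-3 \right)} \right)} \left(-5\right) = 3 \cdot 11 \left(-5 + 2 \left(-1 - -3\right)\right) \left(-5\right) = 33 \left(-5 + 2 \left(-1 + 3\right)\right) \left(-5\right) = 33 \left(-5 + 2 \cdot 2\right) \left(-5\right) = 33 \left(-5 + 4\right) \left(-5\right) = 33 \left(-1\right) \left(-5\right) = \left(-33\right) \left(-5\right) = 165$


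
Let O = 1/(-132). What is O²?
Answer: 1/17424 ≈ 5.7392e-5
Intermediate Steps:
O = -1/132 ≈ -0.0075758
O² = (-1/132)² = 1/17424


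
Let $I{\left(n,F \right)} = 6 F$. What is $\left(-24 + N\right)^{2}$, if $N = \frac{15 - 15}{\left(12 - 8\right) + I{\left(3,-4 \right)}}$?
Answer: $576$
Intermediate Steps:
$N = 0$ ($N = \frac{15 - 15}{\left(12 - 8\right) + 6 \left(-4\right)} = \frac{0}{\left(12 - 8\right) - 24} = \frac{0}{4 - 24} = \frac{0}{-20} = 0 \left(- \frac{1}{20}\right) = 0$)
$\left(-24 + N\right)^{2} = \left(-24 + 0\right)^{2} = \left(-24\right)^{2} = 576$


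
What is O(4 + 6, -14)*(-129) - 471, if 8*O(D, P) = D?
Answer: -2529/4 ≈ -632.25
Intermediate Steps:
O(D, P) = D/8
O(4 + 6, -14)*(-129) - 471 = ((4 + 6)/8)*(-129) - 471 = ((1/8)*10)*(-129) - 471 = (5/4)*(-129) - 471 = -645/4 - 471 = -2529/4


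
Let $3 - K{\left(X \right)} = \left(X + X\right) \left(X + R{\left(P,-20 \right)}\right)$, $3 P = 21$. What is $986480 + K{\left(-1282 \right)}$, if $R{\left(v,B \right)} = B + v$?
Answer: $-2333897$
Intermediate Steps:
$P = 7$ ($P = \frac{1}{3} \cdot 21 = 7$)
$K{\left(X \right)} = 3 - 2 X \left(-13 + X\right)$ ($K{\left(X \right)} = 3 - \left(X + X\right) \left(X + \left(-20 + 7\right)\right) = 3 - 2 X \left(X - 13\right) = 3 - 2 X \left(-13 + X\right)$)
$986480 + K{\left(-1282 \right)} = 986480 + \left(3 - 2 \left(-1282\right)^{2} + 26 \left(-1282\right)\right) = 986480 - 3320377 = -2333897$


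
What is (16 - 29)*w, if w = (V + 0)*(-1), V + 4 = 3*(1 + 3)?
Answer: 104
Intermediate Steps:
V = 8 (V = -4 + 3*(1 + 3) = -4 + 3*4 = -4 + 12 = 8)
w = -8 (w = (8 + 0)*(-1) = 8*(-1) = -8)
(16 - 29)*w = (16 - 29)*(-8) = -13*(-8) = 104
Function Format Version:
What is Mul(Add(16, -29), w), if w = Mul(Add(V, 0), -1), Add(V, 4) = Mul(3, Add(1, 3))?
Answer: 104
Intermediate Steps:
V = 8 (V = Add(-4, Mul(3, Add(1, 3))) = Add(-4, Mul(3, 4)) = Add(-4, 12) = 8)
w = -8 (w = Mul(Add(8, 0), -1) = Mul(8, -1) = -8)
Mul(Add(16, -29), w) = Mul(Add(16, -29), -8) = Mul(-13, -8) = 104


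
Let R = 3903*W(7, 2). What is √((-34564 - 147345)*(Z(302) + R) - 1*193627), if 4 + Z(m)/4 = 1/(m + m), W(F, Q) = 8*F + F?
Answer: I*√1019813632368643/151 ≈ 2.1149e+5*I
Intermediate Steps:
W(F, Q) = 9*F
Z(m) = -16 + 2/m (Z(m) = -16 + 4/(m + m) = -16 + 4/((2*m)) = -16 + 4*(1/(2*m)) = -16 + 2/m)
R = 245889 (R = 3903*(9*7) = 3903*63 = 245889)
√((-34564 - 147345)*(Z(302) + R) - 1*193627) = √((-34564 - 147345)*((-16 + 2/302) + 245889) - 1*193627) = √(-181909*((-16 + 2*(1/302)) + 245889) - 193627) = √(-181909*((-16 + 1/151) + 245889) - 193627) = √(-181909*(-2415/151 + 245889) - 193627) = √(-181909*37126824/151 - 193627) = √(-6753703427016/151 - 193627) = √(-6753732664693/151) = I*√1019813632368643/151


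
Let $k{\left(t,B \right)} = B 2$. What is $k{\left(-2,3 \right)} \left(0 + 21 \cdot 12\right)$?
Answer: $1512$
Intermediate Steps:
$k{\left(t,B \right)} = 2 B$
$k{\left(-2,3 \right)} \left(0 + 21 \cdot 12\right) = 2 \cdot 3 \left(0 + 21 \cdot 12\right) = 6 \left(0 + 252\right) = 6 \cdot 252 = 1512$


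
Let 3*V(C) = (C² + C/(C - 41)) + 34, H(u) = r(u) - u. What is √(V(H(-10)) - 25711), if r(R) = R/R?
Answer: I*√23093510/30 ≈ 160.19*I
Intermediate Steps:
r(R) = 1
H(u) = 1 - u
V(C) = 34/3 + C²/3 + C/(3*(-41 + C)) (V(C) = ((C² + C/(C - 41)) + 34)/3 = ((C² + C/(-41 + C)) + 34)/3 = (34 + C² + C/(-41 + C))/3 = 34/3 + C²/3 + C/(3*(-41 + C)))
√(V(H(-10)) - 25711) = √((-1394 + (1 - 1*(-10))³ - 41*(1 - 1*(-10))² + 35*(1 - 1*(-10)))/(3*(-41 + (1 - 1*(-10)))) - 25711) = √((-1394 + (1 + 10)³ - 41*(1 + 10)² + 35*(1 + 10))/(3*(-41 + (1 + 10))) - 25711) = √((-1394 + 11³ - 41*11² + 35*11)/(3*(-41 + 11)) - 25711) = √((⅓)*(-1394 + 1331 - 41*121 + 385)/(-30) - 25711) = √((⅓)*(-1/30)*(-1394 + 1331 - 4961 + 385) - 25711) = √((⅓)*(-1/30)*(-4639) - 25711) = √(4639/90 - 25711) = √(-2309351/90) = I*√23093510/30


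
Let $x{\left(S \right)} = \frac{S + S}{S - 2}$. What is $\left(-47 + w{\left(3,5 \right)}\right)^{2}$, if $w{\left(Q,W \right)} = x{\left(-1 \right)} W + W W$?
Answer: $\frac{3136}{9} \approx 348.44$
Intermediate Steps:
$x{\left(S \right)} = \frac{2 S}{-2 + S}$
$w{\left(Q,W \right)} = W^{2} + \frac{2 W}{3}$ ($w{\left(Q,W \right)} = 2 \left(-1\right) \frac{1}{-2 - 1} W + W W = 2 \left(-1\right) \frac{1}{-3} W + W^{2} = 2 \left(-1\right) \left(- \frac{1}{3}\right) W + W^{2} = \frac{2 W}{3} + W^{2} = W^{2} + \frac{2 W}{3}$)
$\left(-47 + w{\left(3,5 \right)}\right)^{2} = \left(-47 + \frac{1}{3} \cdot 5 \left(2 + 3 \cdot 5\right)\right)^{2} = \left(-47 + \frac{1}{3} \cdot 5 \left(2 + 15\right)\right)^{2} = \left(-47 + \frac{1}{3} \cdot 5 \cdot 17\right)^{2} = \left(-47 + \frac{85}{3}\right)^{2} = \left(- \frac{56}{3}\right)^{2} = \frac{3136}{9}$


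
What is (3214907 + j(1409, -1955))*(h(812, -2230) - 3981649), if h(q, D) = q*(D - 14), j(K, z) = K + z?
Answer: -18655434441497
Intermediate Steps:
h(q, D) = q*(-14 + D)
(3214907 + j(1409, -1955))*(h(812, -2230) - 3981649) = (3214907 + (1409 - 1955))*(812*(-14 - 2230) - 3981649) = (3214907 - 546)*(812*(-2244) - 3981649) = 3214361*(-1822128 - 3981649) = 3214361*(-5803777) = -18655434441497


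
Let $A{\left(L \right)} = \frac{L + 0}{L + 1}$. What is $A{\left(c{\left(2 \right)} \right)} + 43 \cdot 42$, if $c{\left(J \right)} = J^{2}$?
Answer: $\frac{9034}{5} \approx 1806.8$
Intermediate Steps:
$A{\left(L \right)} = \frac{L}{1 + L}$
$A{\left(c{\left(2 \right)} \right)} + 43 \cdot 42 = \frac{2^{2}}{1 + 2^{2}} + 43 \cdot 42 = \frac{4}{1 + 4} + 1806 = \frac{4}{5} + 1806 = \frac{9034}{5}$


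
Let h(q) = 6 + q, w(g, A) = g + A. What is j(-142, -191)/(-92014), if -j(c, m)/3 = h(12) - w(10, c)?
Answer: 225/46007 ≈ 0.0048906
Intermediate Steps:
w(g, A) = A + g
j(c, m) = -24 + 3*c (j(c, m) = -3*((6 + 12) - (c + 10)) = -3*(18 - (10 + c)) = -3*(18 + (-10 - c)) = -3*(8 - c) = -24 + 3*c)
j(-142, -191)/(-92014) = (-24 + 3*(-142))/(-92014) = (-24 - 426)*(-1/92014) = -450*(-1/92014) = 225/46007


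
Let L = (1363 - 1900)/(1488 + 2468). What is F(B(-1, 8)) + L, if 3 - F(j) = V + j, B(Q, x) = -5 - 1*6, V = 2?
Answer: 46935/3956 ≈ 11.864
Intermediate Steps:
B(Q, x) = -11 (B(Q, x) = -5 - 6 = -11)
F(j) = 1 - j (F(j) = 3 - (2 + j) = 3 + (-2 - j) = 1 - j)
L = -537/3956 ≈ -0.13574
F(B(-1, 8)) + L = (1 - 1*(-11)) - 537/3956 = (1 + 11) - 537/3956 = 12 - 537/3956 = 46935/3956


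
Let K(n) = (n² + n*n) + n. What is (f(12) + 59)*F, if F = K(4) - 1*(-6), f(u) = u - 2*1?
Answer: 2898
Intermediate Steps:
K(n) = n + 2*n² (K(n) = (n² + n²) + n = 2*n² + n = n + 2*n²)
f(u) = -2 + u (f(u) = u - 2 = -2 + u)
F = 42 (F = 4*(1 + 2*4) - 1*(-6) = 4*(1 + 8) + 6 = 4*9 + 6 = 36 + 6 = 42)
(f(12) + 59)*F = ((-2 + 12) + 59)*42 = (10 + 59)*42 = 69*42 = 2898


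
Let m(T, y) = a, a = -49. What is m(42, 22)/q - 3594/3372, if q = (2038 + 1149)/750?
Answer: -22562513/1791094 ≈ -12.597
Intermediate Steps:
m(T, y) = -49
q = 3187/750 (q = 3187*(1/750) = 3187/750 ≈ 4.2493)
m(42, 22)/q - 3594/3372 = -49/3187/750 - 3594/3372 = -49*750/3187 - 3594*1/3372 = -36750/3187 - 599/562 = -22562513/1791094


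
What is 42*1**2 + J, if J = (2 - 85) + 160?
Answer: 119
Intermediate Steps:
J = 77 (J = -83 + 160 = 77)
42*1**2 + J = 42*1**2 + 77 = 42*1 + 77 = 42 + 77 = 119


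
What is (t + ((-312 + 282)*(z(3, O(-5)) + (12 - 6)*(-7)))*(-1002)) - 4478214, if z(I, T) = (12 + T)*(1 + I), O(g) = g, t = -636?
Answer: -4899690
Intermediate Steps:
z(I, T) = (1 + I)*(12 + T)
(t + ((-312 + 282)*(z(3, O(-5)) + (12 - 6)*(-7)))*(-1002)) - 4478214 = (-636 + ((-312 + 282)*((12 - 5 + 12*3 + 3*(-5)) + (12 - 6)*(-7)))*(-1002)) - 4478214 = (-636 - 30*((12 - 5 + 36 - 15) + 6*(-7))*(-1002)) - 4478214 = (-636 - 30*(28 - 42)*(-1002)) - 4478214 = (-636 - 30*(-14)*(-1002)) - 4478214 = (-636 + 420*(-1002)) - 4478214 = (-636 - 420840) - 4478214 = -421476 - 4478214 = -4899690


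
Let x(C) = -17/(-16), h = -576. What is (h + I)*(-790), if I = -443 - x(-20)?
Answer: 6446795/8 ≈ 8.0585e+5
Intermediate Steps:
x(C) = 17/16 (x(C) = -17*(-1/16) = 17/16)
I = -7105/16 (I = -443 - 1*17/16 = -443 - 17/16 = -7105/16 ≈ -444.06)
(h + I)*(-790) = (-576 - 7105/16)*(-790) = -16321/16*(-790) = 6446795/8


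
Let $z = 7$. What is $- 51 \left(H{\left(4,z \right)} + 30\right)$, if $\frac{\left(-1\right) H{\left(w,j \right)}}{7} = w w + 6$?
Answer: $6324$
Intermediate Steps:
$H{\left(w,j \right)} = -42 - 7 w^{2}$ ($H{\left(w,j \right)} = - 7 \left(w w + 6\right) = - 7 \left(w^{2} + 6\right) = - 7 \left(6 + w^{2}\right) = -42 - 7 w^{2}$)
$- 51 \left(H{\left(4,z \right)} + 30\right) = - 51 \left(\left(-42 - 7 \cdot 4^{2}\right) + 30\right) = - 51 \left(\left(-42 - 112\right) + 30\right) = - 51 \left(-154 + 30\right) = \left(-51\right) \left(-124\right) = 6324$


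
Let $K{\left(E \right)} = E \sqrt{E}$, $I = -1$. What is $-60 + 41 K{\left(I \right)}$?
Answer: $-60 - 41 i \approx -60.0 - 41.0 i$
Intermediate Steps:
$K{\left(E \right)} = E^{\frac{3}{2}}$
$-60 + 41 K{\left(I \right)} = -60 + 41 \left(-1\right)^{\frac{3}{2}} = -60 + 41 \left(- i\right) = -60 - 41 i$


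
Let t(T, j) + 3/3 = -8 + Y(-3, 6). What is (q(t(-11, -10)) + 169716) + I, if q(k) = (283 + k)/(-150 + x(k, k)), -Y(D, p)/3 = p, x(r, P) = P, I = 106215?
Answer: 48839531/177 ≈ 2.7593e+5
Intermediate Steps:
Y(D, p) = -3*p
t(T, j) = -27 (t(T, j) = -1 + (-8 - 3*6) = -1 + (-8 - 18) = -1 - 26 = -27)
q(k) = (283 + k)/(-150 + k)
(q(t(-11, -10)) + 169716) + I = ((283 - 27)/(-150 - 27) + 169716) + 106215 = (256/(-177) + 169716) + 106215 = (-1/177*256 + 169716) + 106215 = (-256/177 + 169716) + 106215 = 30039476/177 + 106215 = 48839531/177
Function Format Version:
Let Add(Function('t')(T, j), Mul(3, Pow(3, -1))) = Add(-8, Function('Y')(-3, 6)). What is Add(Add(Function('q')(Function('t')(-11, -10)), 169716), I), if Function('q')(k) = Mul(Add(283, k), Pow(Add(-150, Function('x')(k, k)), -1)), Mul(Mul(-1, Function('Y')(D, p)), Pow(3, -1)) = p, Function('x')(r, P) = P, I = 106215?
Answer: Rational(48839531, 177) ≈ 2.7593e+5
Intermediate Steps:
Function('Y')(D, p) = Mul(-3, p)
Function('t')(T, j) = -27 (Function('t')(T, j) = Add(-1, Add(-8, Mul(-3, 6))) = Add(-1, Add(-8, -18)) = Add(-1, -26) = -27)
Function('q')(k) = Mul(Pow(Add(-150, k), -1), Add(283, k)) (Function('q')(k) = Mul(Add(283, k), Pow(Add(-150, k), -1)) = Mul(Pow(Add(-150, k), -1), Add(283, k)))
Add(Add(Function('q')(Function('t')(-11, -10)), 169716), I) = Add(Add(Mul(Pow(Add(-150, -27), -1), Add(283, -27)), 169716), 106215) = Add(Add(Mul(Pow(-177, -1), 256), 169716), 106215) = Add(Add(Mul(Rational(-1, 177), 256), 169716), 106215) = Add(Add(Rational(-256, 177), 169716), 106215) = Add(Rational(30039476, 177), 106215) = Rational(48839531, 177)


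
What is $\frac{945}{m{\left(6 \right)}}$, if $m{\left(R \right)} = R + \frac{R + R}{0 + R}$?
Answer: $\frac{945}{8} \approx 118.13$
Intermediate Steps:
$m{\left(R \right)} = 2 + R$ ($m{\left(R \right)} = R + \frac{2 R}{R} = R + 2 = 2 + R$)
$\frac{945}{m{\left(6 \right)}} = \frac{945}{2 + 6} = \frac{945}{8}$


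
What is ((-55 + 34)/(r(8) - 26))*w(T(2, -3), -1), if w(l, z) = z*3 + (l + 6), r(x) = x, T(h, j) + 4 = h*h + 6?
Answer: 21/2 ≈ 10.500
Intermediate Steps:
T(h, j) = 2 + h**2 (T(h, j) = -4 + (h*h + 6) = -4 + (h**2 + 6) = -4 + (6 + h**2) = 2 + h**2)
w(l, z) = 6 + l + 3*z (w(l, z) = 3*z + (6 + l) = 6 + l + 3*z)
((-55 + 34)/(r(8) - 26))*w(T(2, -3), -1) = ((-55 + 34)/(8 - 26))*(6 + (2 + 2**2) + 3*(-1)) = (-21/(-18))*(6 + (2 + 4) - 3) = (-21*(-1/18))*(6 + 6 - 3) = (7/6)*9 = 21/2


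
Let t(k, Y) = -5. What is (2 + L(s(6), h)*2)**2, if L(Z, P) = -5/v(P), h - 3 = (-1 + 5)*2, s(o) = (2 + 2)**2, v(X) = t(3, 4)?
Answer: 16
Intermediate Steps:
v(X) = -5
s(o) = 16 (s(o) = 4**2 = 16)
h = 11 (h = 3 + (-1 + 5)*2 = 3 + 4*2 = 3 + 8 = 11)
L(Z, P) = 1 (L(Z, P) = -5/(-5) = -5*(-1/5) = 1)
(2 + L(s(6), h)*2)**2 = (2 + 1*2)**2 = (2 + 2)**2 = 4**2 = 16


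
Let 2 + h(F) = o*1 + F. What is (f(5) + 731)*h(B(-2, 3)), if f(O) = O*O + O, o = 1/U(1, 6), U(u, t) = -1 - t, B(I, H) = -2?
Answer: -22069/7 ≈ -3152.7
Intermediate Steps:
o = -1/7 (o = 1/(-1 - 1*6) = 1/(-1 - 6) = 1/(-7) = -1/7 ≈ -0.14286)
h(F) = -15/7 + F (h(F) = -2 + (-1/7*1 + F) = -2 + (-1/7 + F) = -15/7 + F)
f(O) = O + O**2 (f(O) = O**2 + O = O + O**2)
(f(5) + 731)*h(B(-2, 3)) = (5*(1 + 5) + 731)*(-15/7 - 2) = (5*6 + 731)*(-29/7) = (30 + 731)*(-29/7) = 761*(-29/7) = -22069/7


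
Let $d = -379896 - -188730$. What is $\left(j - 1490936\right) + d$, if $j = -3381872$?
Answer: $-5063974$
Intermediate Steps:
$d = -191166$ ($d = -379896 + 188730 = -191166$)
$\left(j - 1490936\right) + d = \left(-3381872 - 1490936\right) - 191166 = -4872808 - 191166 = -5063974$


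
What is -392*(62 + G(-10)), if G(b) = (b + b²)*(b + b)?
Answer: 681296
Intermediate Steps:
G(b) = 2*b*(b + b²) (G(b) = (b + b²)*(2*b) = 2*b*(b + b²))
-392*(62 + G(-10)) = -392*(62 + 2*(-10)²*(1 - 10)) = -392*(62 + 2*100*(-9)) = -392*(62 - 1800) = -392*(-1738) = 681296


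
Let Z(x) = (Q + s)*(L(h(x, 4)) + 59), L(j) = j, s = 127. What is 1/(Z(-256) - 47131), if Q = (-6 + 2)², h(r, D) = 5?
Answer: -1/37979 ≈ -2.6330e-5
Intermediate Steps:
Q = 16 (Q = (-4)² = 16)
Z(x) = 9152 (Z(x) = (16 + 127)*(5 + 59) = 143*64 = 9152)
1/(Z(-256) - 47131) = 1/(9152 - 47131) = 1/(-37979) = -1/37979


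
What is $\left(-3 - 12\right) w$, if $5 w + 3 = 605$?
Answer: $-1806$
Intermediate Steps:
$w = \frac{602}{5}$ ($w = - \frac{3}{5} + \frac{1}{5} \cdot 605 = - \frac{3}{5} + 121 = \frac{602}{5} \approx 120.4$)
$\left(-3 - 12\right) w = \left(-3 - 12\right) \frac{602}{5} = \left(-15\right) \frac{602}{5} = -1806$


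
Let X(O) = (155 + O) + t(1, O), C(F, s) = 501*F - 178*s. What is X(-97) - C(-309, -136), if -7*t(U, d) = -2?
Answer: 914615/7 ≈ 1.3066e+5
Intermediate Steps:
C(F, s) = -178*s + 501*F
t(U, d) = 2/7 (t(U, d) = -1/7*(-2) = 2/7)
X(O) = 1087/7 + O (X(O) = (155 + O) + 2/7 = 1087/7 + O)
X(-97) - C(-309, -136) = (1087/7 - 97) - (-178*(-136) + 501*(-309)) = 408/7 - (24208 - 154809) = 408/7 - 1*(-130601) = 408/7 + 130601 = 914615/7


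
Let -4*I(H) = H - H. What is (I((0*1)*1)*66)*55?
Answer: 0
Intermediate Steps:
I(H) = 0 (I(H) = -(H - H)/4 = -¼*0 = 0)
(I((0*1)*1)*66)*55 = (0*66)*55 = 0*55 = 0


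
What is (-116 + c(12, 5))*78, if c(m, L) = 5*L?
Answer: -7098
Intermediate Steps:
(-116 + c(12, 5))*78 = (-116 + 5*5)*78 = (-116 + 25)*78 = -91*78 = -7098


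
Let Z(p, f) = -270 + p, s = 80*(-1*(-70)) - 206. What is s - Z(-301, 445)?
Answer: 5965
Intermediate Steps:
s = 5394 (s = 80*70 - 206 = 5600 - 206 = 5394)
s - Z(-301, 445) = 5394 - (-270 - 301) = 5394 - 1*(-571) = 5394 + 571 = 5965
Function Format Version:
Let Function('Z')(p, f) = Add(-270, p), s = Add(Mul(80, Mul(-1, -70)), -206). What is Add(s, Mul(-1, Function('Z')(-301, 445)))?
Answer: 5965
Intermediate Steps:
s = 5394 (s = Add(Mul(80, 70), -206) = Add(5600, -206) = 5394)
Add(s, Mul(-1, Function('Z')(-301, 445))) = Add(5394, Mul(-1, Add(-270, -301))) = Add(5394, Mul(-1, -571)) = Add(5394, 571) = 5965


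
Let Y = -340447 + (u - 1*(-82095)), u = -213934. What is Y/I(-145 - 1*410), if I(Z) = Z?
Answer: 472286/555 ≈ 850.97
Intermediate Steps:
Y = -472286 (Y = -340447 + (-213934 - 1*(-82095)) = -340447 + (-213934 + 82095) = -340447 - 131839 = -472286)
Y/I(-145 - 1*410) = -472286/(-145 - 1*410) = -472286/(-145 - 410) = -472286/(-555) = -472286*(-1/555) = 472286/555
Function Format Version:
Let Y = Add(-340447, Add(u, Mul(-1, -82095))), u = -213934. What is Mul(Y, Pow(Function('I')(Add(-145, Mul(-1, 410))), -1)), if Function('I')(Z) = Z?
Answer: Rational(472286, 555) ≈ 850.97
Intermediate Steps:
Y = -472286 (Y = Add(-340447, Add(-213934, Mul(-1, -82095))) = Add(-340447, Add(-213934, 82095)) = Add(-340447, -131839) = -472286)
Mul(Y, Pow(Function('I')(Add(-145, Mul(-1, 410))), -1)) = Mul(-472286, Pow(Add(-145, Mul(-1, 410)), -1)) = Mul(-472286, Pow(Add(-145, -410), -1)) = Mul(-472286, Pow(-555, -1)) = Mul(-472286, Rational(-1, 555)) = Rational(472286, 555)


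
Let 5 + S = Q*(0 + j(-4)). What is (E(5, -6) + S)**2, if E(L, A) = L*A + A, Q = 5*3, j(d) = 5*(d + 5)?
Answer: 1156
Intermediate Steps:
j(d) = 25 + 5*d (j(d) = 5*(5 + d) = 25 + 5*d)
Q = 15
E(L, A) = A + A*L (E(L, A) = A*L + A = A + A*L)
S = 70 (S = -5 + 15*(0 + (25 + 5*(-4))) = -5 + 15*(0 + (25 - 20)) = -5 + 15*(0 + 5) = -5 + 15*5 = -5 + 75 = 70)
(E(5, -6) + S)**2 = (-6*(1 + 5) + 70)**2 = (-6*6 + 70)**2 = (-36 + 70)**2 = 34**2 = 1156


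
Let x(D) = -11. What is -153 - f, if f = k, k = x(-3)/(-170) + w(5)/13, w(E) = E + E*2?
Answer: -340823/2210 ≈ -154.22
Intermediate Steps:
w(E) = 3*E (w(E) = E + 2*E = 3*E)
k = 2693/2210 (k = -11/(-170) + (3*5)/13 = -11*(-1/170) + 15*(1/13) = 11/170 + 15/13 = 2693/2210 ≈ 1.2186)
f = 2693/2210 ≈ 1.2186
-153 - f = -153 - 1*2693/2210 = -153 - 2693/2210 = -340823/2210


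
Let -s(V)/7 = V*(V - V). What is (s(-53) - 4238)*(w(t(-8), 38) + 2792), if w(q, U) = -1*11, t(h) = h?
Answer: -11785878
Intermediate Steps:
w(q, U) = -11
s(V) = 0 (s(V) = -7*V*(V - V) = -7*V*0 = -7*0 = 0)
(s(-53) - 4238)*(w(t(-8), 38) + 2792) = (0 - 4238)*(-11 + 2792) = -4238*2781 = -11785878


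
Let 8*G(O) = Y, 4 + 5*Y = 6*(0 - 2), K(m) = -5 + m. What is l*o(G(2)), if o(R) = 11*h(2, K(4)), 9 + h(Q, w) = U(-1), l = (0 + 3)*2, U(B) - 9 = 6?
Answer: 396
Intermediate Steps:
U(B) = 15 (U(B) = 9 + 6 = 15)
l = 6 (l = 3*2 = 6)
h(Q, w) = 6 (h(Q, w) = -9 + 15 = 6)
Y = -16/5 (Y = -⅘ + (6*(0 - 2))/5 = -⅘ + (6*(-2))/5 = -⅘ + (⅕)*(-12) = -⅘ - 12/5 = -16/5 ≈ -3.2000)
G(O) = -⅖ (G(O) = (⅛)*(-16/5) = -⅖)
o(R) = 66 (o(R) = 11*6 = 66)
l*o(G(2)) = 6*66 = 396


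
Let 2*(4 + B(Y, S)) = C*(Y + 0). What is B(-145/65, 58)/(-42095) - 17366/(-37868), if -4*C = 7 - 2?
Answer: 19009131577/41445389960 ≈ 0.45865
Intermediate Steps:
C = -5/4 (C = -(7 - 2)/4 = -¼*5 = -5/4 ≈ -1.2500)
B(Y, S) = -4 - 5*Y/8 (B(Y, S) = -4 + (-5*(Y + 0)/4)/2 = -4 + (-5*Y/4)/2 = -4 - 5*Y/8)
B(-145/65, 58)/(-42095) - 17366/(-37868) = (-4 - (-725)/(8*65))/(-42095) - 17366/(-37868) = (-4 - (-725)/(8*65))*(-1/42095) - 17366*(-1/37868) = (-4 - 5/8*(-29/13))*(-1/42095) + 8683/18934 = (-4 + 145/104)*(-1/42095) + 8683/18934 = -271/104*(-1/42095) + 8683/18934 = 271/4377880 + 8683/18934 = 19009131577/41445389960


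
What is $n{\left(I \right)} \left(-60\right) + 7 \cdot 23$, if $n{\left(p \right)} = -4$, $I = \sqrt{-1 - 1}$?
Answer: $401$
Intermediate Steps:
$I = i \sqrt{2}$ ($I = \sqrt{-2} = i \sqrt{2} \approx 1.4142 i$)
$n{\left(I \right)} \left(-60\right) + 7 \cdot 23 = \left(-4\right) \left(-60\right) + 7 \cdot 23 = 240 + 161 = 401$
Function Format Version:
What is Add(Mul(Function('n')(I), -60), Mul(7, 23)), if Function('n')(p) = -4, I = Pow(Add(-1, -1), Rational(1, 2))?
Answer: 401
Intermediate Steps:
I = Mul(I, Pow(2, Rational(1, 2))) (I = Pow(-2, Rational(1, 2)) = Mul(I, Pow(2, Rational(1, 2))) ≈ Mul(1.4142, I))
Add(Mul(Function('n')(I), -60), Mul(7, 23)) = Add(Mul(-4, -60), Mul(7, 23)) = Add(240, 161) = 401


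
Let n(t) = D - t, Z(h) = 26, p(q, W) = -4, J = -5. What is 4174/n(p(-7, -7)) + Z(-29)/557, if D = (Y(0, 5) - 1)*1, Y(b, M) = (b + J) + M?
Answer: 2324996/1671 ≈ 1391.4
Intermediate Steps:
Y(b, M) = -5 + M + b (Y(b, M) = (b - 5) + M = (-5 + b) + M = -5 + M + b)
D = -1 (D = ((-5 + 5 + 0) - 1)*1 = (0 - 1)*1 = -1*1 = -1)
n(t) = -1 - t
4174/n(p(-7, -7)) + Z(-29)/557 = 4174/(-1 - 1*(-4)) + 26/557 = 4174/(-1 + 4) + 26*(1/557) = 4174/3 + 26/557 = 2324996/1671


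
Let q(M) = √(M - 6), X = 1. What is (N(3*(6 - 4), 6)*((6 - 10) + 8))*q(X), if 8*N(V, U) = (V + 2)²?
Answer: 32*I*√5 ≈ 71.554*I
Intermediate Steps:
N(V, U) = (2 + V)²/8 (N(V, U) = (V + 2)²/8 = (2 + V)²/8)
q(M) = √(-6 + M)
(N(3*(6 - 4), 6)*((6 - 10) + 8))*q(X) = (((2 + 3*(6 - 4))²/8)*((6 - 10) + 8))*√(-6 + 1) = (((2 + 3*2)²/8)*(-4 + 8))*√(-5) = (((2 + 6)²/8)*4)*(I*√5) = (((⅛)*8²)*4)*(I*√5) = (((⅛)*64)*4)*(I*√5) = (8*4)*(I*√5) = 32*(I*√5) = 32*I*√5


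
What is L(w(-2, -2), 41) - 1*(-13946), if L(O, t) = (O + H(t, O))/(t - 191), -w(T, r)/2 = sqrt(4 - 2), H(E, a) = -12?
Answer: 348652/25 + sqrt(2)/75 ≈ 13946.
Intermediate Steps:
w(T, r) = -2*sqrt(2) (w(T, r) = -2*sqrt(4 - 2) = -2*sqrt(2))
L(O, t) = (-12 + O)/(-191 + t) (L(O, t) = (O - 12)/(t - 191) = (-12 + O)/(-191 + t))
L(w(-2, -2), 41) - 1*(-13946) = (-12 - 2*sqrt(2))/(-191 + 41) - 1*(-13946) = (-12 - 2*sqrt(2))/(-150) + 13946 = -(-12 - 2*sqrt(2))/150 + 13946 = (2/25 + sqrt(2)/75) + 13946 = 348652/25 + sqrt(2)/75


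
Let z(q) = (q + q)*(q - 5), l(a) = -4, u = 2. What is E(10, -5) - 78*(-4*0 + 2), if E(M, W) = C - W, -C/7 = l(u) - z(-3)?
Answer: 213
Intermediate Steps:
z(q) = 2*q*(-5 + q) (z(q) = (2*q)*(-5 + q) = 2*q*(-5 + q))
C = 364 (C = -7*(-4 - 2*(-3)*(-5 - 3)) = -7*(-4 - 2*(-3)*(-8)) = -7*(-4 - 1*48) = -7*(-4 - 48) = -7*(-52) = 364)
E(M, W) = 364 - W
E(10, -5) - 78*(-4*0 + 2) = (364 - 1*(-5)) - 78*(-4*0 + 2) = (364 + 5) - 78*(0 + 2) = 369 - 78*2 = 369 - 156 = 213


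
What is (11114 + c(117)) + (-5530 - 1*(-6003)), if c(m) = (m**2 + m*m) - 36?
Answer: 38929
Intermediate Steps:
c(m) = -36 + 2*m**2 (c(m) = (m**2 + m**2) - 36 = 2*m**2 - 36 = -36 + 2*m**2)
(11114 + c(117)) + (-5530 - 1*(-6003)) = (11114 + (-36 + 2*117**2)) + (-5530 - 1*(-6003)) = (11114 + (-36 + 2*13689)) + (-5530 + 6003) = (11114 + (-36 + 27378)) + 473 = (11114 + 27342) + 473 = 38456 + 473 = 38929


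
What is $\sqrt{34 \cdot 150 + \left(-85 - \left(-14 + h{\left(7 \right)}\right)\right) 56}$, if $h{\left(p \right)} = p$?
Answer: $2 \sqrt{183} \approx 27.056$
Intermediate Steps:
$\sqrt{34 \cdot 150 + \left(-85 - \left(-14 + h{\left(7 \right)}\right)\right) 56} = \sqrt{34 \cdot 150 + \left(-85 + \left(14 - 7\right)\right) 56} = \sqrt{5100 + \left(-85 + \left(14 - 7\right)\right) 56} = \sqrt{5100 + \left(-85 + 7\right) 56} = \sqrt{5100 - 4368} = \sqrt{732} = 2 \sqrt{183}$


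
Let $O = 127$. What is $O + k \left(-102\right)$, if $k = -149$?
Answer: $15325$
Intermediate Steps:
$O + k \left(-102\right) = 127 - -15198 = 127 + 15198 = 15325$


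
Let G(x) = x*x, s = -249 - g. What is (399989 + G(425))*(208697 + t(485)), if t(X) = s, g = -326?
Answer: 121217107236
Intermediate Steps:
s = 77 (s = -249 - 1*(-326) = -249 + 326 = 77)
t(X) = 77
G(x) = x²
(399989 + G(425))*(208697 + t(485)) = (399989 + 425²)*(208697 + 77) = (399989 + 180625)*208774 = 580614*208774 = 121217107236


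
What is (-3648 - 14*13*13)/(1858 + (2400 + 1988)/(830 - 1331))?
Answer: -1506507/463235 ≈ -3.2521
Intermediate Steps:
(-3648 - 14*13*13)/(1858 + (2400 + 1988)/(830 - 1331)) = (-3648 - 182*13)/(1858 + 4388/(-501)) = (-3648 - 2366)/(1858 + 4388*(-1/501)) = -6014/(1858 - 4388/501) = -6014/926470/501 = -6014*501/926470 = -1506507/463235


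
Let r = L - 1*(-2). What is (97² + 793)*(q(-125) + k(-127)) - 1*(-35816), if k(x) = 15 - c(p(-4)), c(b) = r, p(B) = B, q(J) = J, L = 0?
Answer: -1106808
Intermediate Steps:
r = 2 (r = 0 - 1*(-2) = 0 + 2 = 2)
c(b) = 2
k(x) = 13 (k(x) = 15 - 1*2 = 15 - 2 = 13)
(97² + 793)*(q(-125) + k(-127)) - 1*(-35816) = (97² + 793)*(-125 + 13) - 1*(-35816) = (9409 + 793)*(-112) + 35816 = 10202*(-112) + 35816 = -1142624 + 35816 = -1106808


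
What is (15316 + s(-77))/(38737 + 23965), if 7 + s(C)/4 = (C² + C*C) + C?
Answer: 31206/31351 ≈ 0.99537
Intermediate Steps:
s(C) = -28 + 4*C + 8*C² (s(C) = -28 + 4*((C² + C*C) + C) = -28 + 4*((C² + C²) + C) = -28 + 4*(2*C² + C) = -28 + 4*(C + 2*C²) = -28 + (4*C + 8*C²) = -28 + 4*C + 8*C²)
(15316 + s(-77))/(38737 + 23965) = (15316 + (-28 + 4*(-77) + 8*(-77)²))/(38737 + 23965) = (15316 + (-28 - 308 + 8*5929))/62702 = (15316 + (-28 - 308 + 47432))*(1/62702) = (15316 + 47096)*(1/62702) = 62412*(1/62702) = 31206/31351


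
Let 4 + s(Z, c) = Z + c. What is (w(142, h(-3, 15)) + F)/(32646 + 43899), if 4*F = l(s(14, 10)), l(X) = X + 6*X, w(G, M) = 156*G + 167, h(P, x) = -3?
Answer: 22354/76545 ≈ 0.29204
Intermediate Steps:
w(G, M) = 167 + 156*G
s(Z, c) = -4 + Z + c (s(Z, c) = -4 + (Z + c) = -4 + Z + c)
l(X) = 7*X
F = 35 (F = (7*(-4 + 14 + 10))/4 = (7*20)/4 = (1/4)*140 = 35)
(w(142, h(-3, 15)) + F)/(32646 + 43899) = ((167 + 156*142) + 35)/(32646 + 43899) = ((167 + 22152) + 35)/76545 = (22319 + 35)*(1/76545) = 22354*(1/76545) = 22354/76545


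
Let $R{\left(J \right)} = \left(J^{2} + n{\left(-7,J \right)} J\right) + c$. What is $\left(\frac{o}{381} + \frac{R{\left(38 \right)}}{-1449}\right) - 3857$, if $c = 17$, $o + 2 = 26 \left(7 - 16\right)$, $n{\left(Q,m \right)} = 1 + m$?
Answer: $- \frac{236754820}{61341} \approx -3859.6$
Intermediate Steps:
$o = -236$ ($o = -2 + 26 \left(7 - 16\right) = -2 + 26 \left(-9\right) = -2 - 234 = -236$)
$R{\left(J \right)} = 17 + J^{2} + J \left(1 + J\right)$ ($R{\left(J \right)} = \left(J^{2} + \left(1 + J\right) J\right) + 17 = \left(J^{2} + J \left(1 + J\right)\right) + 17 = 17 + J^{2} + J \left(1 + J\right)$)
$\left(\frac{o}{381} + \frac{R{\left(38 \right)}}{-1449}\right) - 3857 = \left(- \frac{236}{381} + \frac{17 + 38 + 2 \cdot 38^{2}}{-1449}\right) - 3857 = \left(\left(-236\right) \frac{1}{381} + \left(17 + 38 + 2 \cdot 1444\right) \left(- \frac{1}{1449}\right)\right) - 3857 = \left(- \frac{236}{381} + \left(17 + 38 + 2888\right) \left(- \frac{1}{1449}\right)\right) - 3857 = \left(- \frac{236}{381} + 2943 \left(- \frac{1}{1449}\right)\right) - 3857 = \left(- \frac{236}{381} - \frac{327}{161}\right) - 3857 = - \frac{162583}{61341} - 3857 = - \frac{236754820}{61341}$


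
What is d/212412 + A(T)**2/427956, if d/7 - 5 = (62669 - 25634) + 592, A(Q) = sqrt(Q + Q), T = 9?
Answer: 1565801455/1262541526 ≈ 1.2402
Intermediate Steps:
A(Q) = sqrt(2)*sqrt(Q) (A(Q) = sqrt(2*Q) = sqrt(2)*sqrt(Q))
d = 263424 (d = 35 + 7*((62669 - 25634) + 592) = 35 + 7*(37035 + 592) = 35 + 7*37627 = 35 + 263389 = 263424)
d/212412 + A(T)**2/427956 = 263424/212412 + (sqrt(2)*sqrt(9))**2/427956 = 263424*(1/212412) + (sqrt(2)*3)**2*(1/427956) = 21952/17701 + (3*sqrt(2))**2*(1/427956) = 21952/17701 + 18*(1/427956) = 21952/17701 + 3/71326 = 1565801455/1262541526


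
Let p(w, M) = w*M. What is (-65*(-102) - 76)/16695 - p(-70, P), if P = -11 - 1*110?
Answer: -141400096/16695 ≈ -8469.6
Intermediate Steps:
P = -121 (P = -11 - 110 = -121)
p(w, M) = M*w
(-65*(-102) - 76)/16695 - p(-70, P) = (-65*(-102) - 76)/16695 - (-121)*(-70) = (6630 - 76)*(1/16695) - 1*8470 = 6554*(1/16695) - 8470 = 6554/16695 - 8470 = -141400096/16695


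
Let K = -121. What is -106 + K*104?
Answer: -12690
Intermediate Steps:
-106 + K*104 = -106 - 121*104 = -106 - 12584 = -12690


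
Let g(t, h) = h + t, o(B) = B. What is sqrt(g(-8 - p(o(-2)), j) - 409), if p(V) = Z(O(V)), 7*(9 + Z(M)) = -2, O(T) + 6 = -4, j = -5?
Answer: 3*I*sqrt(2247)/7 ≈ 20.315*I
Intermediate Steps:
O(T) = -10 (O(T) = -6 - 4 = -10)
Z(M) = -65/7 (Z(M) = -9 + (1/7)*(-2) = -9 - 2/7 = -65/7)
p(V) = -65/7
sqrt(g(-8 - p(o(-2)), j) - 409) = sqrt((-5 + (-8 - 1*(-65/7))) - 409) = sqrt((-5 + (-8 + 65/7)) - 409) = sqrt((-5 + 9/7) - 409) = sqrt(-26/7 - 409) = sqrt(-2889/7) = 3*I*sqrt(2247)/7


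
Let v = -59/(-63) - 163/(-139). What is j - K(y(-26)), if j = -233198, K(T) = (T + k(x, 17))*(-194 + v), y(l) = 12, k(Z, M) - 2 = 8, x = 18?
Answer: -2005146350/8757 ≈ -2.2898e+5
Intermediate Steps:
k(Z, M) = 10 (k(Z, M) = 2 + 8 = 10)
v = 18470/8757 (v = -59*(-1/63) - 163*(-1/139) = 59/63 + 163/139 = 18470/8757 ≈ 2.1092)
K(T) = -16803880/8757 - 1680388*T/8757 (K(T) = (T + 10)*(-194 + 18470/8757) = (10 + T)*(-1680388/8757) = -16803880/8757 - 1680388*T/8757)
j - K(y(-26)) = -233198 - (-16803880/8757 - 1680388/8757*12) = -233198 - (-16803880/8757 - 6721552/2919) = -233198 - 1*(-36968536/8757) = -233198 + 36968536/8757 = -2005146350/8757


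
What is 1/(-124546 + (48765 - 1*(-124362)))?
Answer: 1/48581 ≈ 2.0584e-5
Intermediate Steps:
1/(-124546 + (48765 - 1*(-124362))) = 1/(-124546 + (48765 + 124362)) = 1/(-124546 + 173127) = 1/48581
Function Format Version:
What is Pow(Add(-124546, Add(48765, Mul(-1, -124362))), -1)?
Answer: Rational(1, 48581) ≈ 2.0584e-5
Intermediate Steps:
Pow(Add(-124546, Add(48765, Mul(-1, -124362))), -1) = Pow(Add(-124546, Add(48765, 124362)), -1) = Pow(Add(-124546, 173127), -1) = Pow(48581, -1) = Rational(1, 48581)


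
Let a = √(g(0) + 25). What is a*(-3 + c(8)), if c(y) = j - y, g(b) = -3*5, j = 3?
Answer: -8*√10 ≈ -25.298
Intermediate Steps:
g(b) = -15
c(y) = 3 - y
a = √10 (a = √(-15 + 25) = √10 ≈ 3.1623)
a*(-3 + c(8)) = √10*(-3 + (3 - 1*8)) = √10*(-3 + (3 - 8)) = √10*(-3 - 5) = √10*(-8) = -8*√10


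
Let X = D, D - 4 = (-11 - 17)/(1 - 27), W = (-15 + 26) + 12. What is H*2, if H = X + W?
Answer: 730/13 ≈ 56.154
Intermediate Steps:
W = 23 (W = 11 + 12 = 23)
D = 66/13 (D = 4 + (-11 - 17)/(1 - 27) = 4 - 28/(-26) = 4 - 28*(-1/26) = 4 + 14/13 = 66/13 ≈ 5.0769)
X = 66/13 ≈ 5.0769
H = 365/13 (H = 66/13 + 23 = 365/13 ≈ 28.077)
H*2 = (365/13)*2 = 730/13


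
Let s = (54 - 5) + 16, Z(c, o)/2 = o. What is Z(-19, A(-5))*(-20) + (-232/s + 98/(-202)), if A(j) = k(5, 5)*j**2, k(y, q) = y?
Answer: -32851617/6565 ≈ -5004.1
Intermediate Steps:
A(j) = 5*j**2
Z(c, o) = 2*o
s = 65 (s = 49 + 16 = 65)
Z(-19, A(-5))*(-20) + (-232/s + 98/(-202)) = (2*(5*(-5)**2))*(-20) + (-232/65 + 98/(-202)) = (2*(5*25))*(-20) + (-232*1/65 + 98*(-1/202)) = (2*125)*(-20) + (-232/65 - 49/101) = 250*(-20) - 26617/6565 = -5000 - 26617/6565 = -32851617/6565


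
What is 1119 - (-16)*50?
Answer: 1919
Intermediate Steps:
1119 - (-16)*50 = 1119 - 1*(-800) = 1119 + 800 = 1919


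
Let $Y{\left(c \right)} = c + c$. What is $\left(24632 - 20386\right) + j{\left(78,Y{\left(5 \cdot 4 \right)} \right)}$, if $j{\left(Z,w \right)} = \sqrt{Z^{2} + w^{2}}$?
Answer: $4246 + 2 \sqrt{1921} \approx 4333.7$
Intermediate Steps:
$Y{\left(c \right)} = 2 c$
$\left(24632 - 20386\right) + j{\left(78,Y{\left(5 \cdot 4 \right)} \right)} = \left(24632 - 20386\right) + \sqrt{78^{2} + \left(2 \cdot 5 \cdot 4\right)^{2}} = 4246 + \sqrt{6084 + \left(2 \cdot 20\right)^{2}} = 4246 + \sqrt{6084 + 40^{2}} = 4246 + \sqrt{6084 + 1600} = 4246 + \sqrt{7684} = 4246 + 2 \sqrt{1921}$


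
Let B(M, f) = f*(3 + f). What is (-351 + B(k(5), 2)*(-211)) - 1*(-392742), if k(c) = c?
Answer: 390281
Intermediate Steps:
(-351 + B(k(5), 2)*(-211)) - 1*(-392742) = (-351 + (2*(3 + 2))*(-211)) - 1*(-392742) = (-351 + (2*5)*(-211)) + 392742 = (-351 + 10*(-211)) + 392742 = (-351 - 2110) + 392742 = -2461 + 392742 = 390281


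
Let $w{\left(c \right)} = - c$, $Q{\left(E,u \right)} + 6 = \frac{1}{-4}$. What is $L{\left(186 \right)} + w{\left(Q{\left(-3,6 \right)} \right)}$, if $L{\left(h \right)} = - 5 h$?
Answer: $- \frac{3695}{4} \approx -923.75$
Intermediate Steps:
$Q{\left(E,u \right)} = - \frac{25}{4}$ ($Q{\left(E,u \right)} = -6 + \frac{1}{-4} = -6 - \frac{1}{4} = - \frac{25}{4}$)
$L{\left(186 \right)} + w{\left(Q{\left(-3,6 \right)} \right)} = \left(-5\right) 186 - - \frac{25}{4} = -930 + \frac{25}{4} = - \frac{3695}{4}$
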